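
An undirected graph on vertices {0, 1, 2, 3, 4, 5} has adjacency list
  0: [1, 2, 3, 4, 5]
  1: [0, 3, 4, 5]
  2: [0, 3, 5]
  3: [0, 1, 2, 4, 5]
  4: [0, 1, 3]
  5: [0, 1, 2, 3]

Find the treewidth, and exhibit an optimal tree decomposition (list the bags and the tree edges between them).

Treewidth 3.
One such decomposition:
Bags: B1 = {0, 1, 3, 5}  B2 = {0, 1, 3, 4}  B3 = {0, 2, 3, 5}
Tree: B1–B2, B1–B3

The largest bag has 4 vertices, giving width 3; this decomposition certifies tw(G) ≤ 3. For the lower bound, the 4 vertices {0, 1, 3, 4} are pairwise adjacent, and any tree decomposition puts a clique entirely inside one bag — forcing width ≥ 3. Hence tw(G) = 3 exactly.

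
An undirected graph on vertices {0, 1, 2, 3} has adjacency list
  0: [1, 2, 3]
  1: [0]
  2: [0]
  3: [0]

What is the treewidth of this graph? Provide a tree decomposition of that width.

Treewidth 1.
One such decomposition:
Bags: B1 = {0, 2}  B2 = {0, 1}  B3 = {0, 3}
Tree: B1–B2, B1–B3

Each bag holds 2 vertices, so the decomposition has width 1, which upper-bounds the treewidth. Since G has at least one edge (e.g. 0–2), it is not an edgeless graph, so tw(G) ≥ 1. Therefore the treewidth is 1.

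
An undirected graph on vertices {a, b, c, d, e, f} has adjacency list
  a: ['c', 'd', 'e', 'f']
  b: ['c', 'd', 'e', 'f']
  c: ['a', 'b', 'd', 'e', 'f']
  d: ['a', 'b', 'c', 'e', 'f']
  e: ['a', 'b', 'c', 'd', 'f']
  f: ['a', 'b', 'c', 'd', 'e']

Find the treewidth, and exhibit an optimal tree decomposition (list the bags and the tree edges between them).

Treewidth 4.
One optimal decomposition is:
Bags: B1 = {a, c, d, e, f}  B2 = {b, c, d, e, f}
Tree: B1–B2

Each bag holds 5 vertices, so the decomposition has width 4, which upper-bounds the treewidth. On the other hand G contains the 5-clique {a, c, d, e, f}. A clique must lie in a single bag of any decomposition, so no decomposition can have width below 4. Combining the bounds, tw(G) = 4.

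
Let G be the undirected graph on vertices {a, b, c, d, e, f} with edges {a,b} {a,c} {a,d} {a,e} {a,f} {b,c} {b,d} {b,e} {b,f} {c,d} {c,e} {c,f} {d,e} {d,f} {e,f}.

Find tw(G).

A width-5 tree decomposition is:
Bags: B1 = {a, b, c, d, e, f}
Tree: (single bag)
A single bag containing all 6 vertices is trivially a valid decomposition of width 5. On the other hand G contains the 6-clique {a, b, c, d, e, f}. A clique must lie in a single bag of any decomposition, so no decomposition can have width below 5. Therefore the treewidth is 5.

5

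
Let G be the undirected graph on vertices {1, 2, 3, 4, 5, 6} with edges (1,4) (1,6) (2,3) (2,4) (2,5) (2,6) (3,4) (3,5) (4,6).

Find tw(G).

2

A width-2 tree decomposition is:
Bags: B1 = {2, 4, 6}  B2 = {2, 3, 4}  B3 = {2, 3, 5}  B4 = {1, 4, 6}
Tree: B1–B2, B2–B3, B1–B4
Each bag holds 3 vertices, so the decomposition has width 2, which upper-bounds the treewidth. Conversely, {1, 4, 6} is a clique of size 3, and the vertices of any clique must share a bag in every tree decomposition; so some bag has ≥ 3 vertices and tw(G) ≥ 2. Hence tw(G) = 2 exactly.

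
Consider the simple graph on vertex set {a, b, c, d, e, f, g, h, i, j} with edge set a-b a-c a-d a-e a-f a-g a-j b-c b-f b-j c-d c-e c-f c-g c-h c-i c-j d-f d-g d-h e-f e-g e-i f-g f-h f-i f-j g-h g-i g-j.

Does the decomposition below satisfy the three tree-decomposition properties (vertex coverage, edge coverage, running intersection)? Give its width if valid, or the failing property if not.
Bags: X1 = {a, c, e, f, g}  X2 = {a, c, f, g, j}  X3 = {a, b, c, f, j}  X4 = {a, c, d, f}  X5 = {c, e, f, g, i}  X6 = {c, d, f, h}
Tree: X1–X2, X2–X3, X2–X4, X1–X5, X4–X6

No — edge (g,d) lies in no bag.

A tree decomposition must satisfy three properties: every vertex lies in some bag; for every edge, both endpoints lie together in some bag; and for every vertex, the bags containing it form a connected subtree. Here edge (g,d) lies in no bag, so the decomposition is invalid.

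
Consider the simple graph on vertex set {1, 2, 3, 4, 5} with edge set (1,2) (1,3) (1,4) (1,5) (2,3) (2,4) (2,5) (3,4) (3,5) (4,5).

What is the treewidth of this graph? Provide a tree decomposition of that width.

Treewidth 4.
Bags: B1 = {1, 2, 3, 4, 5}
Tree: (single bag)

With just one bag of size 5, the width is 5 − 1 = 4, so tw(G) ≤ 4. On the other hand G contains the 5-clique {1, 2, 3, 4, 5}. A clique must lie in a single bag of any decomposition, so no decomposition can have width below 4. Therefore the treewidth is 4.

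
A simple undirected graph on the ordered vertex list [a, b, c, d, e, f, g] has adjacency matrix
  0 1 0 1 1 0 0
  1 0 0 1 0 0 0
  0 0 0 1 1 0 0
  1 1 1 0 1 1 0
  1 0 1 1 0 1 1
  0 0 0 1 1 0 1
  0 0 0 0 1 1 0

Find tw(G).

2

A width-2 tree decomposition is:
Bags: B1 = {c, d, e}  B2 = {a, d, e}  B3 = {d, e, f}  B4 = {e, f, g}  B5 = {a, b, d}
Tree: B1–B2, B2–B3, B3–B4, B2–B5
Every bag has size at most 3, so the width is 3 − 1 = 2 and tw(G) ≤ 2. Conversely, {d, e, f} is a clique of size 3, and the vertices of any clique must share a bag in every tree decomposition; so some bag has ≥ 3 vertices and tw(G) ≥ 2. Therefore the treewidth is 2.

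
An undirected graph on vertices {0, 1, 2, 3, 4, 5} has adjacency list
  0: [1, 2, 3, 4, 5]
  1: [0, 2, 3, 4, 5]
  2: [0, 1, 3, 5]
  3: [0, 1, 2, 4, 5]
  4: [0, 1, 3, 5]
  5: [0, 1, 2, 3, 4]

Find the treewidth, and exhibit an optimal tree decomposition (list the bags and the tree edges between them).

Treewidth 4.
One such decomposition:
Bags: B1 = {0, 1, 2, 3, 5}  B2 = {0, 1, 3, 4, 5}
Tree: B1–B2

Every bag has size at most 5, so the width is 5 − 1 = 4 and tw(G) ≤ 4. On the other hand G contains the 5-clique {0, 1, 2, 3, 5}. A clique must lie in a single bag of any decomposition, so no decomposition can have width below 4. Combining the bounds, tw(G) = 4.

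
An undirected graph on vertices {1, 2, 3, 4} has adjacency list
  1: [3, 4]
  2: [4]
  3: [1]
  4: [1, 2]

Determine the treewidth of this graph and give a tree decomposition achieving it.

Treewidth 1.
One optimal decomposition is:
Bags: B1 = {2, 4}  B2 = {1, 4}  B3 = {1, 3}
Tree: B1–B2, B2–B3

The largest bag has 2 vertices, giving width 1; this decomposition certifies tw(G) ≤ 1. Since G has at least one edge (e.g. 2–4), it is not an edgeless graph, so tw(G) ≥ 1. Therefore the treewidth is 1.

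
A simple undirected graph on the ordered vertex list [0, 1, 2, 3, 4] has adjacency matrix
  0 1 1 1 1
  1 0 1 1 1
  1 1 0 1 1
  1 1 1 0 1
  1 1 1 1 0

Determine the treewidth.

A width-4 tree decomposition is:
Bags: B1 = {0, 1, 2, 3, 4}
Tree: (single bag)
With just one bag of size 5, the width is 5 − 1 = 4, so tw(G) ≤ 4. For the lower bound, the 5 vertices {0, 1, 2, 3, 4} are pairwise adjacent, and any tree decomposition puts a clique entirely inside one bag — forcing width ≥ 4. Combining the bounds, tw(G) = 4.

4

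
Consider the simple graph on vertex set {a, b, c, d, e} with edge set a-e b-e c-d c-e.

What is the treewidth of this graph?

A width-1 tree decomposition is:
Bags: B1 = {c, e}  B2 = {a, e}  B3 = {c, d}  B4 = {b, e}
Tree: B1–B2, B1–B3, B2–B4
Every bag has size at most 2, so the width is 2 − 1 = 1 and tw(G) ≤ 1. Any graph with an edge has treewidth ≥ 1, and G has the edge e–c. Therefore the treewidth is 1.

1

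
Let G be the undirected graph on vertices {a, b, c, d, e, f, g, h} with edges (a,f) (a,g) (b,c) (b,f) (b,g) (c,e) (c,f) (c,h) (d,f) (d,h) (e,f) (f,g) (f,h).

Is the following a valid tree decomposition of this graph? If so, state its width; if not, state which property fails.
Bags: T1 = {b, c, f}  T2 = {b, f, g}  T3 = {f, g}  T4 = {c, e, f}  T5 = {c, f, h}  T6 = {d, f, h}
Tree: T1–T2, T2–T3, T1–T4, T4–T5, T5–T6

No — vertex a appears in no bag.

A tree decomposition must satisfy three properties: every vertex lies in some bag; for every edge, both endpoints lie together in some bag; and for every vertex, the bags containing it form a connected subtree. Here vertex a appears in no bag, so the decomposition is invalid.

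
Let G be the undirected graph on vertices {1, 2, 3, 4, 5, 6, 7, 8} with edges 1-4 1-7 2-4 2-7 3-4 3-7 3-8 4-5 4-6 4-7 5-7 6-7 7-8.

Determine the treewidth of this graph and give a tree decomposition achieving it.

Treewidth 2.
One optimal decomposition is:
Bags: B1 = {2, 4, 7}  B2 = {3, 4, 7}  B3 = {4, 6, 7}  B4 = {4, 5, 7}  B5 = {1, 4, 7}  B6 = {3, 7, 8}
Tree: B1–B2, B1–B3, B1–B4, B2–B5, B2–B6

Every bag has size at most 3, so the width is 3 − 1 = 2 and tw(G) ≤ 2. For the lower bound, the 3 vertices {3, 7, 8} are pairwise adjacent, and any tree decomposition puts a clique entirely inside one bag — forcing width ≥ 2. The upper and lower bounds meet at 2, so that is the treewidth.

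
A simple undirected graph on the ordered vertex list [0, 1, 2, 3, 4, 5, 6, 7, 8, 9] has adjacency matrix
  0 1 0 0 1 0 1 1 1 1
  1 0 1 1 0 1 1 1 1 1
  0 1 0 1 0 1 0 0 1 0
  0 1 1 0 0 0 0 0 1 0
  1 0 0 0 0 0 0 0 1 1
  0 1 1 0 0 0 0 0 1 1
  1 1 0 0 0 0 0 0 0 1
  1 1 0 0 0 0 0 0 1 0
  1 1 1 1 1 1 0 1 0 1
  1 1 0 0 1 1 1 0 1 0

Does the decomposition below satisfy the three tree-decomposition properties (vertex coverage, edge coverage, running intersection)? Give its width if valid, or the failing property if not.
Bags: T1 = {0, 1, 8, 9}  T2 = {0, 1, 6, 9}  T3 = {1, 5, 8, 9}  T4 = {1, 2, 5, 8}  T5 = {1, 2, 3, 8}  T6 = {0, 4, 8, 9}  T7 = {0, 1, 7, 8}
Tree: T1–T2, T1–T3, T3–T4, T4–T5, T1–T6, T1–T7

Yes; width 3.

Every vertex of G appears in some bag (union = {0, 1, 2, 3, 4, 5, 6, 7, 8, 9}); every edge is covered by a bag; and for each vertex v the set of bags containing v is connected in the bag tree. The decomposition is therefore valid. The largest bag has 4 vertices, so the width is 3.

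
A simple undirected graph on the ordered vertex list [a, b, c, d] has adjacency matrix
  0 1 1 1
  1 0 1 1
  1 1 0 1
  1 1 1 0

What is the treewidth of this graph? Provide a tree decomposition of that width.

Treewidth 3.
One optimal decomposition is:
Bags: B1 = {a, b, c, d}
Tree: (single bag)

A single bag containing all 4 vertices is trivially a valid decomposition of width 3. On the other hand G contains the 4-clique {a, b, c, d}. A clique must lie in a single bag of any decomposition, so no decomposition can have width below 3. Therefore the treewidth is 3.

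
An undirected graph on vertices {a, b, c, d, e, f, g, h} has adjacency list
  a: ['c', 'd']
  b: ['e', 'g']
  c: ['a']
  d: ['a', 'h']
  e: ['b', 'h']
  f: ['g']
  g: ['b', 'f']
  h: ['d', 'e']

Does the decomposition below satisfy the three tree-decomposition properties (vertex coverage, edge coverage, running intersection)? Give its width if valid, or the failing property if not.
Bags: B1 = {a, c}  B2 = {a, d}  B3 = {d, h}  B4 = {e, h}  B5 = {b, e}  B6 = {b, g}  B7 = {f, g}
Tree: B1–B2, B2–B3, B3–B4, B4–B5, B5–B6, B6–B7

Every vertex of G appears in some bag (union = {a, b, c, d, e, f, g, h}); every edge is covered by a bag; and for each vertex v the set of bags containing v is connected in the bag tree. The decomposition is therefore valid. The largest bag has 2 vertices, so the width is 1.

Yes; width 1.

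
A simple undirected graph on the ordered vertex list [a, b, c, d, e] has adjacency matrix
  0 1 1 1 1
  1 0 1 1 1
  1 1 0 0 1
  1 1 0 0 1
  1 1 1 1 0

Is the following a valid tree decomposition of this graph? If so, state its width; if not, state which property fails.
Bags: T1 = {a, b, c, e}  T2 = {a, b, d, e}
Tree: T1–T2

Yes; width 3.

Every vertex of G appears in some bag (union = {a, b, c, d, e}); every edge is covered by a bag; and for each vertex v the set of bags containing v is connected in the bag tree. The decomposition is therefore valid. The largest bag has 4 vertices, so the width is 3.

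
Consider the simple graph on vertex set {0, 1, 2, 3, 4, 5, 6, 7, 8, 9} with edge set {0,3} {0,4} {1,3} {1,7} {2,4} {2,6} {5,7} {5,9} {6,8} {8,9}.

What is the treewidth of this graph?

2

A width-2 tree decomposition is:
Bags: B1 = {2, 4, 6}  B2 = {4, 6, 8}  B3 = {4, 8, 9}  B4 = {4, 5, 9}  B5 = {4, 5, 7}  B6 = {1, 4, 7}  B7 = {1, 3, 4}  B8 = {0, 3, 4}
Tree: B1–B2, B2–B3, B3–B4, B4–B5, B5–B6, B6–B7, B7–B8
The largest bag has 3 vertices, giving width 2; this decomposition certifies tw(G) ≤ 2. The edges 4–2–6–8–9–5–7–1–3–0–4 form a cycle, so G is not a tree and its treewidth is at least 2. Hence tw(G) = 2 exactly.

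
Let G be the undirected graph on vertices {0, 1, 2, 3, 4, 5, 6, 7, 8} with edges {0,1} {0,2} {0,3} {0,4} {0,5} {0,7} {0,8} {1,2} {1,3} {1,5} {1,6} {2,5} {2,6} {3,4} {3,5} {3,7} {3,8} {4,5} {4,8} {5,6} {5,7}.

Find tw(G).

A width-3 tree decomposition is:
Bags: B1 = {0, 3, 5, 7}  B2 = {0, 1, 3, 5}  B3 = {0, 1, 2, 5}  B4 = {0, 3, 4, 5}  B5 = {1, 2, 5, 6}  B6 = {0, 3, 4, 8}
Tree: B1–B2, B2–B3, B1–B4, B3–B5, B4–B6
Every bag has size at most 4, so the width is 4 − 1 = 3 and tw(G) ≤ 3. On the other hand G contains the 4-clique {0, 1, 2, 5}. A clique must lie in a single bag of any decomposition, so no decomposition can have width below 3. Combining the bounds, tw(G) = 3.

3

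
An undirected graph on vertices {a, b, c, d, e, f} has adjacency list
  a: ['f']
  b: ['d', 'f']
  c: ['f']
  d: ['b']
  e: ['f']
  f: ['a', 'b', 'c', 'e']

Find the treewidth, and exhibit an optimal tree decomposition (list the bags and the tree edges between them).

Treewidth 1.
One such decomposition:
Bags: B1 = {b, f}  B2 = {c, f}  B3 = {b, d}  B4 = {a, f}  B5 = {e, f}
Tree: B1–B2, B1–B3, B2–B4, B2–B5

Every bag has size at most 2, so the width is 2 − 1 = 1 and tw(G) ≤ 1. Since G has at least one edge (e.g. b–f), it is not an edgeless graph, so tw(G) ≥ 1. Hence tw(G) = 1 exactly.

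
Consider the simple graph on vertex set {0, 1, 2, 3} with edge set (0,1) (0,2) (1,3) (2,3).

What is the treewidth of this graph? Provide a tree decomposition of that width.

Every bag has size at most 3, so the width is 3 − 1 = 2 and tw(G) ≤ 2. For the lower bound, G contains the cycle 2–0–1–3–2, so G is not a forest; only forests have treewidth ≤ 1, hence tw(G) ≥ 2. Therefore the treewidth is 2.

Treewidth 2.
One such decomposition:
Bags: B1 = {0, 1, 2}  B2 = {1, 2, 3}
Tree: B1–B2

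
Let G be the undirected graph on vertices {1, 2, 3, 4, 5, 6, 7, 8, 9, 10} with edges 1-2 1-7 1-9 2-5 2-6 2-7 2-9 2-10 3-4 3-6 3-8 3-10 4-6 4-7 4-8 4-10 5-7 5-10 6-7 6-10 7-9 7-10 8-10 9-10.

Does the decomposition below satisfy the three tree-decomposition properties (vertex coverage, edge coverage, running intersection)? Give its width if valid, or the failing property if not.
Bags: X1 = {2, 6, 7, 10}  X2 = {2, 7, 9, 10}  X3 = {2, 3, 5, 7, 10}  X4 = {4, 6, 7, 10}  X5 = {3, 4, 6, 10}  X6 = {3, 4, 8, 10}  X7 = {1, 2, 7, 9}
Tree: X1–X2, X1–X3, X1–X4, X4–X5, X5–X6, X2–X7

A tree decomposition must satisfy three properties: every vertex lies in some bag; for every edge, both endpoints lie together in some bag; and for every vertex, the bags containing it form a connected subtree. Here bags containing vertex 3 are not connected in the tree, so the decomposition is invalid.

No — bags containing vertex 3 are not connected in the tree.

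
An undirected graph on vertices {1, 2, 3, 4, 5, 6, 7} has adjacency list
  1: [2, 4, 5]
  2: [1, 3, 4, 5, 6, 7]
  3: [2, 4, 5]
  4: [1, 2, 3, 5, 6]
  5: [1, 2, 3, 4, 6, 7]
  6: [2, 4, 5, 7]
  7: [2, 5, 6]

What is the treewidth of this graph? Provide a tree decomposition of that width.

Every bag has size at most 4, so the width is 4 − 1 = 3 and tw(G) ≤ 3. Conversely, {1, 2, 4, 5} is a clique of size 4, and the vertices of any clique must share a bag in every tree decomposition; so some bag has ≥ 4 vertices and tw(G) ≥ 3. Hence tw(G) = 3 exactly.

Treewidth 3.
One optimal decomposition is:
Bags: B1 = {2, 4, 5, 6}  B2 = {2, 3, 4, 5}  B3 = {1, 2, 4, 5}  B4 = {2, 5, 6, 7}
Tree: B1–B2, B2–B3, B1–B4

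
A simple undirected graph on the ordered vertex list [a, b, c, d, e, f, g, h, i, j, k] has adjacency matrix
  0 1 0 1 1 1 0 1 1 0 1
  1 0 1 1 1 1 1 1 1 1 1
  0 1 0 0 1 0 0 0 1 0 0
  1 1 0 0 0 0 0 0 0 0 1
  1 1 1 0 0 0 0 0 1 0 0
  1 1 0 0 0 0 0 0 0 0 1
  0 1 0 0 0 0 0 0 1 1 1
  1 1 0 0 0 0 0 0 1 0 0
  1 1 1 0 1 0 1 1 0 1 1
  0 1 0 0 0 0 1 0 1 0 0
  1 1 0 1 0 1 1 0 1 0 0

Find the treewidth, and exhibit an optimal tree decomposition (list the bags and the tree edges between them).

Treewidth 3.
One optimal decomposition is:
Bags: B1 = {a, b, i, k}  B2 = {a, b, e, i}  B3 = {b, g, i, k}  B4 = {a, b, f, k}  B5 = {b, c, e, i}  B6 = {a, b, d, k}  B7 = {a, b, h, i}  B8 = {b, g, i, j}
Tree: B1–B2, B1–B3, B1–B4, B2–B5, B1–B6, B2–B7, B3–B8

Every bag has size at most 4, so the width is 4 − 1 = 3 and tw(G) ≤ 3. On the other hand G contains the 4-clique {a, b, d, k}. A clique must lie in a single bag of any decomposition, so no decomposition can have width below 3. Therefore the treewidth is 3.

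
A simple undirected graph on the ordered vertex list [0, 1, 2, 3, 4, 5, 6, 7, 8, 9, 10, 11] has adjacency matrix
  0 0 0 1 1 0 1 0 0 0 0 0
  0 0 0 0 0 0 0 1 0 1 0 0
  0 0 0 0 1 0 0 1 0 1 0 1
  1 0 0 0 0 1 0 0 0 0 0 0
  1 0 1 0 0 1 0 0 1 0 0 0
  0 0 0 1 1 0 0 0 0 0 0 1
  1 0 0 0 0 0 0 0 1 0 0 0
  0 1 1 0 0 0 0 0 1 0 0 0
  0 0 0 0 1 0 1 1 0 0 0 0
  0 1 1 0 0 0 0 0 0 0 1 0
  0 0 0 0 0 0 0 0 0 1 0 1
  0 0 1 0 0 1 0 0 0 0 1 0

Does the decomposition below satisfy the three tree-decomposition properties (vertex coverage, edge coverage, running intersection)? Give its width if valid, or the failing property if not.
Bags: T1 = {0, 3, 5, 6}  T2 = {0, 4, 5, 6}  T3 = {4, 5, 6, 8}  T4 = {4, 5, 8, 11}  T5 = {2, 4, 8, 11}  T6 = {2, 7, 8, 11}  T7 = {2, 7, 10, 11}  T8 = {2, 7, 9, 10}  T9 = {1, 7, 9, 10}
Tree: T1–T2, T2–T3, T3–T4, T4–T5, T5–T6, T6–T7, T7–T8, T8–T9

Yes; width 3.

Checking the three conditions: (i) the bags cover all of {0, 1, 2, 3, 4, 5, 6, 7, 8, 9, 10, 11}; (ii) for each edge, some bag contains both endpoints; (iii) the bags containing any fixed vertex form a subtree. All hold, so the decomposition is valid with width 4 − 1 = 3.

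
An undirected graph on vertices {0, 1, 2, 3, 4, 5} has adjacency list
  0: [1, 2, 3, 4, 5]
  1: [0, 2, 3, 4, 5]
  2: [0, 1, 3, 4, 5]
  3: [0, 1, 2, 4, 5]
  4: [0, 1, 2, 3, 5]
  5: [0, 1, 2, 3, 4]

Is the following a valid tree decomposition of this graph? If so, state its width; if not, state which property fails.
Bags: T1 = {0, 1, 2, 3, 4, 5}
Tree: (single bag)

Checking the three conditions: (i) the bags cover all of {0, 1, 2, 3, 4, 5}; (ii) for each edge, some bag contains both endpoints; (iii) the bags containing any fixed vertex form a subtree. All hold, so the decomposition is valid with width 6 − 1 = 5.

Yes; width 5.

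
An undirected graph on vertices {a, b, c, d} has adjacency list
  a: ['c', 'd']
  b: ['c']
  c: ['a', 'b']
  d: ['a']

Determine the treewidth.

A width-1 tree decomposition is:
Bags: B1 = {a, d}  B2 = {a, c}  B3 = {b, c}
Tree: B1–B2, B2–B3
The largest bag has 2 vertices, giving width 1; this decomposition certifies tw(G) ≤ 1. G has an edge, so its treewidth is at least 1. Therefore the treewidth is 1.

1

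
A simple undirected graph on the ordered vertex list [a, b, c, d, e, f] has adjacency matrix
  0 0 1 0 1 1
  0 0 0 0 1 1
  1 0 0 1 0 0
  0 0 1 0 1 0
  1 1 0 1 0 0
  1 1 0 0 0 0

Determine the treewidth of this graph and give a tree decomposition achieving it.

Treewidth 2.
One such decomposition:
Bags: B1 = {a, c, d}  B2 = {a, d, e}  B3 = {a, e, f}  B4 = {b, e, f}
Tree: B1–B2, B2–B3, B3–B4

Each bag holds 3 vertices, so the decomposition has width 2, which upper-bounds the treewidth. For the lower bound, G contains the cycle c–d–e–a–c, so G is not a forest; only forests have treewidth ≤ 1, hence tw(G) ≥ 2. Hence tw(G) = 2 exactly.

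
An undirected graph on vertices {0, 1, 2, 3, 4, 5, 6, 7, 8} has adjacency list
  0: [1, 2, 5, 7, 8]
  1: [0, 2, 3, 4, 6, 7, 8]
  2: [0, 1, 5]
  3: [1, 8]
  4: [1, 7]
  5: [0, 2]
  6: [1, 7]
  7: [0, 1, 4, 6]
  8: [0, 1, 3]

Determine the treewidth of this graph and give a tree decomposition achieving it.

Each bag holds 3 vertices, so the decomposition has width 2, which upper-bounds the treewidth. On the other hand G contains the 3-clique {0, 1, 8}. A clique must lie in a single bag of any decomposition, so no decomposition can have width below 2. Combining the bounds, tw(G) = 2.

Treewidth 2.
One such decomposition:
Bags: B1 = {0, 1, 8}  B2 = {0, 1, 7}  B3 = {0, 1, 2}  B4 = {1, 6, 7}  B5 = {0, 2, 5}  B6 = {1, 3, 8}  B7 = {1, 4, 7}
Tree: B1–B2, B2–B3, B2–B4, B3–B5, B1–B6, B4–B7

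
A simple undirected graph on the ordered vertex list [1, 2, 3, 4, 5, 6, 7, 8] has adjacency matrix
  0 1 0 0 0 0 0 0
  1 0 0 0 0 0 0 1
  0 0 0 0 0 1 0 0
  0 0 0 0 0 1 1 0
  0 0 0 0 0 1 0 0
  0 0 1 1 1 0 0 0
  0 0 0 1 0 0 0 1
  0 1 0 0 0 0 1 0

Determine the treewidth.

1

A width-1 tree decomposition is:
Bags: B1 = {2, 8}  B2 = {7, 8}  B3 = {4, 7}  B4 = {4, 6}  B5 = {3, 6}  B6 = {1, 2}  B7 = {5, 6}
Tree: B1–B2, B2–B3, B3–B4, B4–B5, B1–B6, B4–B7
Every bag has size at most 2, so the width is 2 − 1 = 1 and tw(G) ≤ 1. Since G has at least one edge (e.g. 2–8), it is not an edgeless graph, so tw(G) ≥ 1. Combining the bounds, tw(G) = 1.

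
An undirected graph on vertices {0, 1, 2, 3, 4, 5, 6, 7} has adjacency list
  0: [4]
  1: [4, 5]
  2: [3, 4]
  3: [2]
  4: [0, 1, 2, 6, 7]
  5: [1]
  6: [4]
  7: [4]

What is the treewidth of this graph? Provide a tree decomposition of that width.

Treewidth 1.
Bags: B1 = {4, 6}  B2 = {4, 7}  B3 = {1, 4}  B4 = {2, 4}  B5 = {1, 5}  B6 = {0, 4}  B7 = {2, 3}
Tree: B1–B2, B1–B3, B2–B4, B3–B5, B1–B6, B4–B7

The largest bag has 2 vertices, giving width 1; this decomposition certifies tw(G) ≤ 1. Since G has at least one edge (e.g. 6–4), it is not an edgeless graph, so tw(G) ≥ 1. Hence tw(G) = 1 exactly.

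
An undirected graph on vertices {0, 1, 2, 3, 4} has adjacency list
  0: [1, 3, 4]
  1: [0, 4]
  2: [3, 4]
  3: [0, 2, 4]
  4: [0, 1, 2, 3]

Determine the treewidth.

2

A width-2 tree decomposition is:
Bags: B1 = {0, 1, 4}  B2 = {0, 3, 4}  B3 = {2, 3, 4}
Tree: B1–B2, B2–B3
Each bag holds 3 vertices, so the decomposition has width 2, which upper-bounds the treewidth. For the lower bound, the 3 vertices {0, 1, 4} are pairwise adjacent, and any tree decomposition puts a clique entirely inside one bag — forcing width ≥ 2. The upper and lower bounds meet at 2, so that is the treewidth.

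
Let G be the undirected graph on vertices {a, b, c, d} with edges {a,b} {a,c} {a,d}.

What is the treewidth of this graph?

A width-1 tree decomposition is:
Bags: B1 = {a, c}  B2 = {a, b}  B3 = {a, d}
Tree: B1–B2, B2–B3
The largest bag has 2 vertices, giving width 1; this decomposition certifies tw(G) ≤ 1. G has an edge, so its treewidth is at least 1. The upper and lower bounds meet at 1, so that is the treewidth.

1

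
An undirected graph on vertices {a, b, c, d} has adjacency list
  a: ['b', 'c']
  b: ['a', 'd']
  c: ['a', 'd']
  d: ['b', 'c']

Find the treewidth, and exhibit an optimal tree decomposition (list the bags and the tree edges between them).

The largest bag has 3 vertices, giving width 2; this decomposition certifies tw(G) ≤ 2. For the lower bound, G contains the cycle a–c–d–b–a, so G is not a forest; only forests have treewidth ≤ 1, hence tw(G) ≥ 2. Hence tw(G) = 2 exactly.

Treewidth 2.
One optimal decomposition is:
Bags: B1 = {a, c, d}  B2 = {a, b, d}
Tree: B1–B2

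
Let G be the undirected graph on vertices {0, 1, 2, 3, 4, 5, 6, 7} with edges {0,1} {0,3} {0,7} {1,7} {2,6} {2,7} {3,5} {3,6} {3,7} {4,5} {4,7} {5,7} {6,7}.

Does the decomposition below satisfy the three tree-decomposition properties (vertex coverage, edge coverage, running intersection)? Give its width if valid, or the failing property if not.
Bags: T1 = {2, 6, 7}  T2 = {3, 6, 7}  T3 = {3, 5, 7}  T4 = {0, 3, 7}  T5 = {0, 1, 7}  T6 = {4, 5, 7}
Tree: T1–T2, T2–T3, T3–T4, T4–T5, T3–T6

Yes; width 2.

Checking the three conditions: (i) the bags cover all of {0, 1, 2, 3, 4, 5, 6, 7}; (ii) for each edge, some bag contains both endpoints; (iii) the bags containing any fixed vertex form a subtree. All hold, so the decomposition is valid with width 3 − 1 = 2.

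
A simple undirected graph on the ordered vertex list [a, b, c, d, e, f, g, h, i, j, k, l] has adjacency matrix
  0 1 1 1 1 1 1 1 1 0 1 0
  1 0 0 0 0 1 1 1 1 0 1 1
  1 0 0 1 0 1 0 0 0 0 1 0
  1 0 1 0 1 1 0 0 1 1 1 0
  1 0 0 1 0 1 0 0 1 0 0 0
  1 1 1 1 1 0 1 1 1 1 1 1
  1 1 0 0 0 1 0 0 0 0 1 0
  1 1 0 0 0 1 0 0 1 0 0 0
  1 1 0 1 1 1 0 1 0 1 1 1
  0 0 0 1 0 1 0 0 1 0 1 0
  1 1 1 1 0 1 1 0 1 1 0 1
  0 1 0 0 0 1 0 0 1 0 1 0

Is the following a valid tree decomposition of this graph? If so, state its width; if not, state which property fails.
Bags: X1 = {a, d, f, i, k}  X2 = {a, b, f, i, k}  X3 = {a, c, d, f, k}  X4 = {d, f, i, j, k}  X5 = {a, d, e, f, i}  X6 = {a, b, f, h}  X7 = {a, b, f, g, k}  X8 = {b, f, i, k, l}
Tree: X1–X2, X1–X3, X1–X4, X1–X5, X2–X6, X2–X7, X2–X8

A tree decomposition must satisfy three properties: every vertex lies in some bag; for every edge, both endpoints lie together in some bag; and for every vertex, the bags containing it form a connected subtree. Here edge (i,h) lies in no bag, so the decomposition is invalid.

No — edge (i,h) lies in no bag.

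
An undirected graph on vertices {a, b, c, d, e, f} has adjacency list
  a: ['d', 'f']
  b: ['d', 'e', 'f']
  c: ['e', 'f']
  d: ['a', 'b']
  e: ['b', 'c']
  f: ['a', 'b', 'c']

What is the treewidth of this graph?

A width-2 tree decomposition is:
Bags: B1 = {a, b, d}  B2 = {a, b, f}  B3 = {b, e, f}  B4 = {c, e, f}
Tree: B1–B2, B2–B3, B3–B4
Every bag has size at most 3, so the width is 3 − 1 = 2 and tw(G) ≤ 2. The edges d–a–f–b–d form a cycle, so G is not a tree and its treewidth is at least 2. Hence tw(G) = 2 exactly.

2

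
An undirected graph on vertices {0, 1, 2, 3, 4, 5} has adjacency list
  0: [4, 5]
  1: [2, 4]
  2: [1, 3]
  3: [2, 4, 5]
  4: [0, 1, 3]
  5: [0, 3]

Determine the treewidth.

A width-2 tree decomposition is:
Bags: B1 = {1, 2, 3}  B2 = {1, 3, 4}  B3 = {3, 4, 5}  B4 = {0, 4, 5}
Tree: B1–B2, B2–B3, B3–B4
Each bag holds 3 vertices, so the decomposition has width 2, which upper-bounds the treewidth. The edges 2–1–4–3–2 form a cycle, so G is not a tree and its treewidth is at least 2. The upper and lower bounds meet at 2, so that is the treewidth.

2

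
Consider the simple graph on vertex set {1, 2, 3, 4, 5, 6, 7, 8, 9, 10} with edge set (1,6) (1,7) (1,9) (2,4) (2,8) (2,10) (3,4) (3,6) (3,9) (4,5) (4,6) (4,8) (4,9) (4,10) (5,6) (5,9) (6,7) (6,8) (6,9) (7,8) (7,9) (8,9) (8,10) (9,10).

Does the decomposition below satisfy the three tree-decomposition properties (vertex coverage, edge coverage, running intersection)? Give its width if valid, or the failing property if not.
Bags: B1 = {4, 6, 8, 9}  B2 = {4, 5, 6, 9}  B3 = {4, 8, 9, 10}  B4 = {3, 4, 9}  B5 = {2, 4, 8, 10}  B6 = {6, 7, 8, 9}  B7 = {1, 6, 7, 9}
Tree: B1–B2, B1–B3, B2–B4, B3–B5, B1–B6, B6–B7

No — edge (6,3) lies in no bag.

A tree decomposition must satisfy three properties: every vertex lies in some bag; for every edge, both endpoints lie together in some bag; and for every vertex, the bags containing it form a connected subtree. Here edge (6,3) lies in no bag, so the decomposition is invalid.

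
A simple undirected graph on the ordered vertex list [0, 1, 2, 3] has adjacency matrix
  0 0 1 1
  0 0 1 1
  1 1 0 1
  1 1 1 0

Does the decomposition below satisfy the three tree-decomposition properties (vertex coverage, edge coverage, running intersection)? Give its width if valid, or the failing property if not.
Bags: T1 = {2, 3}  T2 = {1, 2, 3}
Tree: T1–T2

No — vertex 0 appears in no bag.

A tree decomposition must satisfy three properties: every vertex lies in some bag; for every edge, both endpoints lie together in some bag; and for every vertex, the bags containing it form a connected subtree. Here vertex 0 appears in no bag, so the decomposition is invalid.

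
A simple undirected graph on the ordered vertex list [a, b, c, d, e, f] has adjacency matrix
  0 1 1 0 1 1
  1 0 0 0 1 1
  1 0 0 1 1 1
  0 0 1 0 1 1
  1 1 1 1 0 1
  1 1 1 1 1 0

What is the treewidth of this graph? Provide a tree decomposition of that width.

Treewidth 3.
One optimal decomposition is:
Bags: B1 = {a, c, e, f}  B2 = {a, b, e, f}  B3 = {c, d, e, f}
Tree: B1–B2, B1–B3

The largest bag has 4 vertices, giving width 3; this decomposition certifies tw(G) ≤ 3. Conversely, {c, d, e, f} is a clique of size 4, and the vertices of any clique must share a bag in every tree decomposition; so some bag has ≥ 4 vertices and tw(G) ≥ 3. The upper and lower bounds meet at 3, so that is the treewidth.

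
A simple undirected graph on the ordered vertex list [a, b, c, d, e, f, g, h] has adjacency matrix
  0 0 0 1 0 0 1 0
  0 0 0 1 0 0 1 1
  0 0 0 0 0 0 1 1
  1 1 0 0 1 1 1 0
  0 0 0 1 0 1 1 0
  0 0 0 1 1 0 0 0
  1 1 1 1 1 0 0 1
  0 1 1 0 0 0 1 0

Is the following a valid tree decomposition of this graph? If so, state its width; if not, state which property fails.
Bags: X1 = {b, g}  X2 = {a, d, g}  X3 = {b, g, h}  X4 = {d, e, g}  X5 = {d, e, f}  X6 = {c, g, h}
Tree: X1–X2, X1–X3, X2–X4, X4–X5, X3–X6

A tree decomposition must satisfy three properties: every vertex lies in some bag; for every edge, both endpoints lie together in some bag; and for every vertex, the bags containing it form a connected subtree. Here edge (d,b) lies in no bag, so the decomposition is invalid.

No — edge (d,b) lies in no bag.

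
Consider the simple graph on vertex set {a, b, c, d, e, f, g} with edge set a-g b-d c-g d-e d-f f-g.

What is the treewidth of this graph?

A width-1 tree decomposition is:
Bags: B1 = {f, g}  B2 = {d, f}  B3 = {c, g}  B4 = {d, e}  B5 = {a, g}  B6 = {b, d}
Tree: B1–B2, B1–B3, B2–B4, B3–B5, B4–B6
The largest bag has 2 vertices, giving width 1; this decomposition certifies tw(G) ≤ 1. Since G has at least one edge (e.g. g–f), it is not an edgeless graph, so tw(G) ≥ 1. Therefore the treewidth is 1.

1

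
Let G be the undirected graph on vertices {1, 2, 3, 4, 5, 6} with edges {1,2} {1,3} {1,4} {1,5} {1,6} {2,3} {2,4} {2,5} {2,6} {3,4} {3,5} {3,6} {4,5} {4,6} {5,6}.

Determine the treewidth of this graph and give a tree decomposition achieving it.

Treewidth 5.
One optimal decomposition is:
Bags: B1 = {1, 2, 3, 4, 5, 6}
Tree: (single bag)

A single bag containing all 6 vertices is trivially a valid decomposition of width 5. On the other hand G contains the 6-clique {1, 2, 3, 4, 5, 6}. A clique must lie in a single bag of any decomposition, so no decomposition can have width below 5. Combining the bounds, tw(G) = 5.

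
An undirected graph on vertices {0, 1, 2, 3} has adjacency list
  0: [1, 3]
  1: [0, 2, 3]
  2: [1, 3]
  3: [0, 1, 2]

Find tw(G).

2

A width-2 tree decomposition is:
Bags: B1 = {1, 2, 3}  B2 = {0, 1, 3}
Tree: B1–B2
Each bag holds 3 vertices, so the decomposition has width 2, which upper-bounds the treewidth. For the lower bound, the 3 vertices {0, 1, 3} are pairwise adjacent, and any tree decomposition puts a clique entirely inside one bag — forcing width ≥ 2. Hence tw(G) = 2 exactly.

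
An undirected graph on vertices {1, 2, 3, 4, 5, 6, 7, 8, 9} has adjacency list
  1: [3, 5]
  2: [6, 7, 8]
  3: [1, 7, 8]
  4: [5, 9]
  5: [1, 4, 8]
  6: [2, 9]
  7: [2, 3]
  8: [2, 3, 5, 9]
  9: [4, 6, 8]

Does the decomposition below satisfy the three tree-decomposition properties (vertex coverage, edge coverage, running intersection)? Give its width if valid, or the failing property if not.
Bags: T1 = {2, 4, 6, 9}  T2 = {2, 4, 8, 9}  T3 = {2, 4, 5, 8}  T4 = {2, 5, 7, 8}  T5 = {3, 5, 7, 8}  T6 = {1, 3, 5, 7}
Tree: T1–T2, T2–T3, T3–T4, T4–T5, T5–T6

Yes; width 3.

Checking the three conditions: (i) the bags cover all of {1, 2, 3, 4, 5, 6, 7, 8, 9}; (ii) for each edge, some bag contains both endpoints; (iii) the bags containing any fixed vertex form a subtree. All hold, so the decomposition is valid with width 4 − 1 = 3.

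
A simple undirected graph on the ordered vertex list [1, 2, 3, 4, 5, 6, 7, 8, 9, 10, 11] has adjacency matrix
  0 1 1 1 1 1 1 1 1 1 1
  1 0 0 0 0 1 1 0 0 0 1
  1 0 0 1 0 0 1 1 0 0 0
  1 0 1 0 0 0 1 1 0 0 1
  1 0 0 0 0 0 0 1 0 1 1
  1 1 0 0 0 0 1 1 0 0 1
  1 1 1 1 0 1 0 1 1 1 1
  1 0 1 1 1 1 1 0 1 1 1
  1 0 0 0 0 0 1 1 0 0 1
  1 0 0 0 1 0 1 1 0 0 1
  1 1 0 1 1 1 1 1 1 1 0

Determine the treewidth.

A width-4 tree decomposition is:
Bags: B1 = {1, 6, 7, 8, 11}  B2 = {1, 7, 8, 10, 11}  B3 = {1, 2, 6, 7, 11}  B4 = {1, 5, 8, 10, 11}  B5 = {1, 4, 7, 8, 11}  B6 = {1, 7, 8, 9, 11}  B7 = {1, 3, 4, 7, 8}
Tree: B1–B2, B1–B3, B2–B4, B2–B5, B5–B6, B5–B7
The largest bag has 5 vertices, giving width 4; this decomposition certifies tw(G) ≤ 4. For the lower bound, the 5 vertices {1, 5, 8, 10, 11} are pairwise adjacent, and any tree decomposition puts a clique entirely inside one bag — forcing width ≥ 4. Combining the bounds, tw(G) = 4.

4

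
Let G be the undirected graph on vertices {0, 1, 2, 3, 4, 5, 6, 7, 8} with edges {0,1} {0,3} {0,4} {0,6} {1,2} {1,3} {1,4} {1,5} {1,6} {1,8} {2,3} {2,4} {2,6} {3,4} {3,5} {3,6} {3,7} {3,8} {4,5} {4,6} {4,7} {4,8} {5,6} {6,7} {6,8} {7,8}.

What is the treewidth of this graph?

A width-4 tree decomposition is:
Bags: B1 = {1, 3, 4, 6, 8}  B2 = {1, 3, 4, 5, 6}  B3 = {0, 1, 3, 4, 6}  B4 = {3, 4, 6, 7, 8}  B5 = {1, 2, 3, 4, 6}
Tree: B1–B2, B1–B3, B1–B4, B1–B5
Each bag holds 5 vertices, so the decomposition has width 4, which upper-bounds the treewidth. On the other hand G contains the 5-clique {0, 1, 3, 4, 6}. A clique must lie in a single bag of any decomposition, so no decomposition can have width below 4. Therefore the treewidth is 4.

4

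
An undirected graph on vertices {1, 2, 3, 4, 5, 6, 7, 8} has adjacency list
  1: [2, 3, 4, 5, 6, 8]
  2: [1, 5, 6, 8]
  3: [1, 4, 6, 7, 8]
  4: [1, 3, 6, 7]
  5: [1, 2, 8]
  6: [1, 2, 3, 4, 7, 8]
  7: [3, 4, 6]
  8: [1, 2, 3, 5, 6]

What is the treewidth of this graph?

3

A width-3 tree decomposition is:
Bags: B1 = {1, 3, 4, 6}  B2 = {1, 3, 6, 8}  B3 = {1, 2, 6, 8}  B4 = {1, 2, 5, 8}  B5 = {3, 4, 6, 7}
Tree: B1–B2, B2–B3, B3–B4, B1–B5
The largest bag has 4 vertices, giving width 3; this decomposition certifies tw(G) ≤ 3. Conversely, {1, 2, 5, 8} is a clique of size 4, and the vertices of any clique must share a bag in every tree decomposition; so some bag has ≥ 4 vertices and tw(G) ≥ 3. Hence tw(G) = 3 exactly.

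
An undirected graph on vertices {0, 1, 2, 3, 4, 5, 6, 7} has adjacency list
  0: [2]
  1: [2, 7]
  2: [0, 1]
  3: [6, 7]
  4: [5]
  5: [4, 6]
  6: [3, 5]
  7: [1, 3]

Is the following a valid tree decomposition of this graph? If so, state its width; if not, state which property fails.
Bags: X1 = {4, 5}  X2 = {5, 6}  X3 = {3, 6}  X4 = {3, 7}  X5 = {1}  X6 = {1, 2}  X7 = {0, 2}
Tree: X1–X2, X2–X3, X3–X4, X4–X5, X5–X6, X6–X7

No — edge (7,1) lies in no bag.

A tree decomposition must satisfy three properties: every vertex lies in some bag; for every edge, both endpoints lie together in some bag; and for every vertex, the bags containing it form a connected subtree. Here edge (7,1) lies in no bag, so the decomposition is invalid.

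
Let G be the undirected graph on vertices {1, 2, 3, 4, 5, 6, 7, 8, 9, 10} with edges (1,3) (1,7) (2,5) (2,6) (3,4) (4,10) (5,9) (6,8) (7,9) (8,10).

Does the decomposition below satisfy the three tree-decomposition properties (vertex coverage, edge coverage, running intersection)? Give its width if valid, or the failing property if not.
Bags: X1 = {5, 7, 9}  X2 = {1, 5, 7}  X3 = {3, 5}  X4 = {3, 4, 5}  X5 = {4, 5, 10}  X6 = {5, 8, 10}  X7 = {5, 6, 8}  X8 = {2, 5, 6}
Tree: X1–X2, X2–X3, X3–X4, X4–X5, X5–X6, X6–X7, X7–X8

No — edge (1,3) lies in no bag.

A tree decomposition must satisfy three properties: every vertex lies in some bag; for every edge, both endpoints lie together in some bag; and for every vertex, the bags containing it form a connected subtree. Here edge (1,3) lies in no bag, so the decomposition is invalid.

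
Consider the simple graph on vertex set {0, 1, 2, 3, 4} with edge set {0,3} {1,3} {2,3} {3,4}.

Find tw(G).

1

A width-1 tree decomposition is:
Bags: B1 = {1, 3}  B2 = {0, 3}  B3 = {3, 4}  B4 = {2, 3}
Tree: B1–B2, B1–B3, B2–B4
The largest bag has 2 vertices, giving width 1; this decomposition certifies tw(G) ≤ 1. G has an edge, so its treewidth is at least 1. Hence tw(G) = 1 exactly.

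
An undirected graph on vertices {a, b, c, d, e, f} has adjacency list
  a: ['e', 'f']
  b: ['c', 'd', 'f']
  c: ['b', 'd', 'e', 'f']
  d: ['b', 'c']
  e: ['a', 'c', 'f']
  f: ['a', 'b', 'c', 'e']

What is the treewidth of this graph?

A width-2 tree decomposition is:
Bags: B1 = {b, c, f}  B2 = {b, c, d}  B3 = {c, e, f}  B4 = {a, e, f}
Tree: B1–B2, B1–B3, B3–B4
Every bag has size at most 3, so the width is 3 − 1 = 2 and tw(G) ≤ 2. On the other hand G contains the 3-clique {b, c, d}. A clique must lie in a single bag of any decomposition, so no decomposition can have width below 2. Therefore the treewidth is 2.

2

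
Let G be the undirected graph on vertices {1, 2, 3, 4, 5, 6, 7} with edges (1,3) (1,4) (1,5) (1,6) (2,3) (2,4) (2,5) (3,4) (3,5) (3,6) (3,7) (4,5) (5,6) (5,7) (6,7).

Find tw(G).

3

A width-3 tree decomposition is:
Bags: B1 = {1, 3, 4, 5}  B2 = {2, 3, 4, 5}  B3 = {1, 3, 5, 6}  B4 = {3, 5, 6, 7}
Tree: B1–B2, B1–B3, B3–B4
Every bag has size at most 4, so the width is 4 − 1 = 3 and tw(G) ≤ 3. Conversely, {1, 3, 4, 5} is a clique of size 4, and the vertices of any clique must share a bag in every tree decomposition; so some bag has ≥ 4 vertices and tw(G) ≥ 3. Hence tw(G) = 3 exactly.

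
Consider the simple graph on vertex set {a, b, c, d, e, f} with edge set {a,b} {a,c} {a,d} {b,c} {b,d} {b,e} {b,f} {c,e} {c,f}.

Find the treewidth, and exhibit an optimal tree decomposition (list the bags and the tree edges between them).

Treewidth 2.
One such decomposition:
Bags: B1 = {a, b, d}  B2 = {a, b, c}  B3 = {b, c, e}  B4 = {b, c, f}
Tree: B1–B2, B2–B3, B3–B4

Each bag holds 3 vertices, so the decomposition has width 2, which upper-bounds the treewidth. For the lower bound, the 3 vertices {a, b, d} are pairwise adjacent, and any tree decomposition puts a clique entirely inside one bag — forcing width ≥ 2. Combining the bounds, tw(G) = 2.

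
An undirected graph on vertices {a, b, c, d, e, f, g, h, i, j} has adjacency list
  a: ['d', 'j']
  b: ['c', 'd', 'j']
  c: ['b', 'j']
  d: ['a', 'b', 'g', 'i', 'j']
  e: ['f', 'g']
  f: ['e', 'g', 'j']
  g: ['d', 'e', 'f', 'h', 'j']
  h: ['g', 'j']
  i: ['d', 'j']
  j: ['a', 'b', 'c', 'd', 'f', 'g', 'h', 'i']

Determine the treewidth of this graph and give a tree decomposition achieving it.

Each bag holds 3 vertices, so the decomposition has width 2, which upper-bounds the treewidth. Conversely, {d, g, j} is a clique of size 3, and the vertices of any clique must share a bag in every tree decomposition; so some bag has ≥ 3 vertices and tw(G) ≥ 2. Therefore the treewidth is 2.

Treewidth 2.
One such decomposition:
Bags: B1 = {d, i, j}  B2 = {d, g, j}  B3 = {a, d, j}  B4 = {b, d, j}  B5 = {f, g, j}  B6 = {b, c, j}  B7 = {g, h, j}  B8 = {e, f, g}
Tree: B1–B2, B2–B3, B2–B4, B2–B5, B4–B6, B2–B7, B5–B8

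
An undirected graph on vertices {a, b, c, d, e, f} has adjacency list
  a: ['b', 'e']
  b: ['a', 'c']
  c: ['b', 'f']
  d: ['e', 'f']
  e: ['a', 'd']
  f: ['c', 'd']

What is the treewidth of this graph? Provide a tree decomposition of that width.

Treewidth 2.
One optimal decomposition is:
Bags: B1 = {c, d, f}  B2 = {b, c, d}  B3 = {a, b, d}  B4 = {a, d, e}
Tree: B1–B2, B2–B3, B3–B4

Each bag holds 3 vertices, so the decomposition has width 2, which upper-bounds the treewidth. For the lower bound, G contains the cycle d–f–c–b–a–e–d, so G is not a forest; only forests have treewidth ≤ 1, hence tw(G) ≥ 2. Combining the bounds, tw(G) = 2.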